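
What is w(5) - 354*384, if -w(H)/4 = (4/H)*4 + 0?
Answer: -679744/5 ≈ -1.3595e+5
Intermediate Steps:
w(H) = -64/H (w(H) = -4*((4/H)*4 + 0) = -4*(16/H + 0) = -64/H)
w(5) - 354*384 = -64/5 - 354*384 = -64*⅕ - 135936 = -64/5 - 135936 = -679744/5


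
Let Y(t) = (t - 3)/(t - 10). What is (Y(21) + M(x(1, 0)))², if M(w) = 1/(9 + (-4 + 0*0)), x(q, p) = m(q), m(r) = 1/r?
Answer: 10201/3025 ≈ 3.3722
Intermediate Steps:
x(q, p) = 1/q
Y(t) = (-3 + t)/(-10 + t)
M(w) = ⅕ (M(w) = 1/(9 + (-4 + 0)) = 1/(9 - 4) = 1/5 = ⅕)
(Y(21) + M(x(1, 0)))² = ((-3 + 21)/(-10 + 21) + ⅕)² = (18/11 + ⅕)² = (101/55)² = 10201/3025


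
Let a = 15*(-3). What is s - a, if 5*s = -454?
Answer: -229/5 ≈ -45.800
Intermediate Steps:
a = -45
s = -454/5 (s = (⅕)*(-454) = -454/5 ≈ -90.800)
s - a = -454/5 - 1*(-45) = -454/5 + 45 = -229/5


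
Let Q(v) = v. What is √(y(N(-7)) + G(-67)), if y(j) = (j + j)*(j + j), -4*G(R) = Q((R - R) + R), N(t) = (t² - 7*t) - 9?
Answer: √126803/2 ≈ 178.05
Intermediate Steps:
N(t) = -9 + t² - 7*t
G(R) = -R/4 (G(R) = -((R - R) + R)/4 = -(0 + R)/4 = -R/4)
y(j) = 4*j² (y(j) = (2*j)*(2*j) = 4*j²)
√(y(N(-7)) + G(-67)) = √(4*(-9 + (-7)² - 7*(-7))² - ¼*(-67)) = √(4*(-9 + 49 + 49)² + 67/4) = √(4*89² + 67/4) = √(4*7921 + 67/4) = √(31684 + 67/4) = √(126803/4) = √126803/2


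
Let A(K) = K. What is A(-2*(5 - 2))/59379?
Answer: -2/19793 ≈ -0.00010105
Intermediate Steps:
A(-2*(5 - 2))/59379 = -2*(5 - 2)/59379 = -2*3*(1/59379) = -6*1/59379 = -2/19793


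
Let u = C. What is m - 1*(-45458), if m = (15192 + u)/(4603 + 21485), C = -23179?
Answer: 1185900317/26088 ≈ 45458.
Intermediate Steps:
u = -23179
m = -7987/26088 (m = (15192 - 23179)/(4603 + 21485) = -7987/26088 ≈ -0.30616)
m - 1*(-45458) = -7987/26088 - 1*(-45458) = -7987/26088 + 45458 = 1185900317/26088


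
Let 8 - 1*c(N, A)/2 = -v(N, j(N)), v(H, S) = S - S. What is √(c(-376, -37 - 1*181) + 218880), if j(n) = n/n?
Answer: 4*√13681 ≈ 467.86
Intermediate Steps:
j(n) = 1
v(H, S) = 0
c(N, A) = 16 (c(N, A) = 16 - (-2)*0 = 16 - 2*0 = 16 + 0 = 16)
√(c(-376, -37 - 1*181) + 218880) = √(16 + 218880) = √218896 = 4*√13681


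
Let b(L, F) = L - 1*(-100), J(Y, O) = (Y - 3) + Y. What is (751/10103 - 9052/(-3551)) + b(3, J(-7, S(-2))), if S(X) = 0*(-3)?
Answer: 3789321716/35875753 ≈ 105.62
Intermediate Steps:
S(X) = 0
J(Y, O) = -3 + 2*Y (J(Y, O) = (-3 + Y) + Y = -3 + 2*Y)
b(L, F) = 100 + L (b(L, F) = L + 100 = 100 + L)
(751/10103 - 9052/(-3551)) + b(3, J(-7, S(-2))) = (751/10103 - 9052/(-3551)) + (100 + 3) = (751*(1/10103) - 9052*(-1/3551)) + 103 = (751/10103 + 9052/3551) + 103 = 94119157/35875753 + 103 = 3789321716/35875753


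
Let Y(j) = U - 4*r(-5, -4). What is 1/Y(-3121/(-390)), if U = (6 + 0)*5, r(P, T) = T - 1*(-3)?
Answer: 1/34 ≈ 0.029412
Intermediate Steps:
r(P, T) = 3 + T (r(P, T) = T + 3 = 3 + T)
U = 30 (U = 6*5 = 30)
Y(j) = 34 (Y(j) = 30 - 4*(3 - 4) = 30 - 4*(-1) = 30 + 4 = 34)
1/Y(-3121/(-390)) = 1/34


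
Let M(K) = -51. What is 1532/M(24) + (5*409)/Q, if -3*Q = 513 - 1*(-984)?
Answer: -868763/25449 ≈ -34.137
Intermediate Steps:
Q = -499 (Q = -(513 - 1*(-984))/3 = -(513 + 984)/3 = -⅓*1497 = -499)
1532/M(24) + (5*409)/Q = 1532/(-51) + (5*409)/(-499) = 1532*(-1/51) + 2045*(-1/499) = -1532/51 - 2045/499 = -868763/25449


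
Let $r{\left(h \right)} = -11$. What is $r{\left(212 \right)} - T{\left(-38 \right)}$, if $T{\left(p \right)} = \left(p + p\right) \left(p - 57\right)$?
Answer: $-7231$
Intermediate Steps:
$T{\left(p \right)} = 2 p \left(-57 + p\right)$
$r{\left(212 \right)} - T{\left(-38 \right)} = -11 - 2 \left(-38\right) \left(-57 - 38\right) = -11 - 2 \left(-38\right) \left(-95\right) = -11 - 7220 = -7231$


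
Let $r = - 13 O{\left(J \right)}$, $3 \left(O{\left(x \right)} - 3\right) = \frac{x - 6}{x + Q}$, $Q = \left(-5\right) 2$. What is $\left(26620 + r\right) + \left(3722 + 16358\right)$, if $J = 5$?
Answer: $\frac{699902}{15} \approx 46660.0$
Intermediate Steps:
$Q = -10$
$O{\left(x \right)} = 3 + \frac{-6 + x}{3 \left(-10 + x\right)}$ ($O{\left(x \right)} = 3 + \frac{\left(x - 6\right) \frac{1}{x - 10}}{3} = 3 + \frac{\left(-6 + x\right) \frac{1}{-10 + x}}{3} = 3 + \frac{\frac{1}{-10 + x} \left(-6 + x\right)}{3} = 3 + \frac{-6 + x}{3 \left(-10 + x\right)}$)
$r = - \frac{598}{15}$ ($r = - 13 \frac{2 \left(-48 + 5 \cdot 5\right)}{3 \left(-10 + 5\right)} = - 13 \frac{2 \left(-48 + 25\right)}{3 \left(-5\right)} = - 13 \cdot \frac{2}{3} \left(- \frac{1}{5}\right) \left(-23\right) = \left(-13\right) \frac{46}{15} = - \frac{598}{15} \approx -39.867$)
$\left(26620 + r\right) + \left(3722 + 16358\right) = \left(26620 - \frac{598}{15}\right) + \left(3722 + 16358\right) = \frac{398702}{15} + 20080 = \frac{699902}{15}$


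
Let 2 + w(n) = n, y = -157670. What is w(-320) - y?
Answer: 157348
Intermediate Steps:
w(n) = -2 + n
w(-320) - y = (-2 - 320) - 1*(-157670) = -322 + 157670 = 157348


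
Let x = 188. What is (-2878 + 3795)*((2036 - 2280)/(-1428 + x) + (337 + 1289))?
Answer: 462278957/310 ≈ 1.4912e+6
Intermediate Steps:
(-2878 + 3795)*((2036 - 2280)/(-1428 + x) + (337 + 1289)) = (-2878 + 3795)*((2036 - 2280)/(-1428 + 188) + (337 + 1289)) = 917*(-244/(-1240) + 1626) = 917*(-244*(-1/1240) + 1626) = 917*(61/310 + 1626) = 917*(504121/310) = 462278957/310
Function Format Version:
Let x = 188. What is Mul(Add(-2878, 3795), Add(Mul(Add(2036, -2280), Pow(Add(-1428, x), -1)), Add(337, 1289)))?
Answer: Rational(462278957, 310) ≈ 1.4912e+6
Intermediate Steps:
Mul(Add(-2878, 3795), Add(Mul(Add(2036, -2280), Pow(Add(-1428, x), -1)), Add(337, 1289))) = Mul(Add(-2878, 3795), Add(Mul(Add(2036, -2280), Pow(Add(-1428, 188), -1)), Add(337, 1289))) = Mul(917, Add(Mul(-244, Pow(-1240, -1)), 1626)) = Mul(917, Add(Mul(-244, Rational(-1, 1240)), 1626)) = Mul(917, Add(Rational(61, 310), 1626)) = Mul(917, Rational(504121, 310)) = Rational(462278957, 310)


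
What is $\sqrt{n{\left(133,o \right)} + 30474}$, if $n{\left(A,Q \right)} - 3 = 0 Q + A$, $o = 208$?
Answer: $\sqrt{30610} \approx 174.96$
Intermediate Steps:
$n{\left(A,Q \right)} = 3 + A$ ($n{\left(A,Q \right)} = 3 + \left(0 Q + A\right) = 3 + \left(0 + A\right) = 3 + A$)
$\sqrt{n{\left(133,o \right)} + 30474} = \sqrt{\left(3 + 133\right) + 30474} = \sqrt{136 + 30474} = \sqrt{30610}$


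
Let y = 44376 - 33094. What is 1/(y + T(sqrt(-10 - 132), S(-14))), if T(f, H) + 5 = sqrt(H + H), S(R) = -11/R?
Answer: 78939/890195092 - sqrt(77)/890195092 ≈ 8.8666e-5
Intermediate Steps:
T(f, H) = -5 + sqrt(2)*sqrt(H) (T(f, H) = -5 + sqrt(H + H) = -5 + sqrt(2*H) = -5 + sqrt(2)*sqrt(H))
y = 11282
1/(y + T(sqrt(-10 - 132), S(-14))) = 1/(11282 + (-5 + sqrt(2)*sqrt(-11/(-14)))) = 1/(11282 + (-5 + sqrt(2)*sqrt(-11*(-1/14)))) = 1/(11282 + (-5 + sqrt(2)*sqrt(11/14))) = 1/(11282 + (-5 + sqrt(2)*(sqrt(154)/14))) = 1/(11282 + (-5 + sqrt(77)/7)) = 1/(11277 + sqrt(77)/7)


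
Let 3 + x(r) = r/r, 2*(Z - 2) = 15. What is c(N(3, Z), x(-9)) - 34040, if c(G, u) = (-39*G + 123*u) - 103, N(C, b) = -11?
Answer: -33960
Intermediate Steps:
Z = 19/2 (Z = 2 + (1/2)*15 = 2 + 15/2 = 19/2 ≈ 9.5000)
x(r) = -2 (x(r) = -3 + r/r = -3 + 1 = -2)
c(G, u) = -103 - 39*G + 123*u
c(N(3, Z), x(-9)) - 34040 = (-103 - 39*(-11) + 123*(-2)) - 34040 = (-103 + 429 - 246) - 34040 = 80 - 34040 = -33960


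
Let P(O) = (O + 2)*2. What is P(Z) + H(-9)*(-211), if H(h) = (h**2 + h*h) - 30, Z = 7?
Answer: -27834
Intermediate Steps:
H(h) = -30 + 2*h**2 (H(h) = (h**2 + h**2) - 30 = 2*h**2 - 30 = -30 + 2*h**2)
P(O) = 4 + 2*O (P(O) = (2 + O)*2 = 4 + 2*O)
P(Z) + H(-9)*(-211) = (4 + 2*7) + (-30 + 2*(-9)**2)*(-211) = (4 + 14) + (-30 + 2*81)*(-211) = 18 + (-30 + 162)*(-211) = 18 + 132*(-211) = 18 - 27852 = -27834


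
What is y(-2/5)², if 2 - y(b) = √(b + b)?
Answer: 16/5 - 8*I*√5/5 ≈ 3.2 - 3.5777*I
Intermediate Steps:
y(b) = 2 - √2*√b (y(b) = 2 - √(b + b) = 2 - √(2*b) = 2 - √2*√b)
y(-2/5)² = (2 - √2*√(-2/5))² = (2 - √2*√(-2*⅕))² = (2 - √2*√(-⅖))² = (2 - √2*I*√10/5)² = (2 - 2*I*√5/5)²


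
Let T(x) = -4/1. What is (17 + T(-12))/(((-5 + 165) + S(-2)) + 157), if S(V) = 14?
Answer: 13/331 ≈ 0.039275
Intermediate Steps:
T(x) = -4 (T(x) = -4*1 = -4)
(17 + T(-12))/(((-5 + 165) + S(-2)) + 157) = (17 - 4)/(((-5 + 165) + 14) + 157) = 13/((160 + 14) + 157) = 13/(174 + 157) = 13/331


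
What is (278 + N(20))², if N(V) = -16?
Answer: 68644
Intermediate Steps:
(278 + N(20))² = (278 - 16)² = 262² = 68644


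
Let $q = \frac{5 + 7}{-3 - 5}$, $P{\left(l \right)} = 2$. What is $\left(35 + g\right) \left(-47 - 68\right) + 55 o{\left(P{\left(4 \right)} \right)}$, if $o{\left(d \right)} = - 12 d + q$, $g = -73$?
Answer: $\frac{5935}{2} \approx 2967.5$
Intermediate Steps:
$q = - \frac{3}{2}$ ($q = \frac{12}{-8} = 12 \left(- \frac{1}{8}\right) = - \frac{3}{2} \approx -1.5$)
$o{\left(d \right)} = - \frac{3}{2} - 12 d$ ($o{\left(d \right)} = - 12 d - \frac{3}{2} = - \frac{3}{2} - 12 d$)
$\left(35 + g\right) \left(-47 - 68\right) + 55 o{\left(P{\left(4 \right)} \right)} = \left(35 - 73\right) \left(-47 - 68\right) + 55 \left(- \frac{3}{2} - 24\right) = \left(-38\right) \left(-115\right) + 55 \left(- \frac{3}{2} - 24\right) = 4370 + 55 \left(- \frac{51}{2}\right) = 4370 - \frac{2805}{2} = \frac{5935}{2}$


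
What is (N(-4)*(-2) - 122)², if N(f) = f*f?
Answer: 23716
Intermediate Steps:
N(f) = f²
(N(-4)*(-2) - 122)² = ((-4)²*(-2) - 122)² = (16*(-2) - 122)² = (-32 - 122)² = (-154)² = 23716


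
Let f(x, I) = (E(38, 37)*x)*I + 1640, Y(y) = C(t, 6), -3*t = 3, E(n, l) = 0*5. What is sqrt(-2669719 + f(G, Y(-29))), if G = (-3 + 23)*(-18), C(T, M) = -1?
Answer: I*sqrt(2668079) ≈ 1633.4*I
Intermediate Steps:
E(n, l) = 0
t = -1 (t = -1/3*3 = -1)
G = -360 (G = 20*(-18) = -360)
Y(y) = -1
f(x, I) = 1640 (f(x, I) = (0*x)*I + 1640 = 0*I + 1640 = 0 + 1640 = 1640)
sqrt(-2669719 + f(G, Y(-29))) = sqrt(-2669719 + 1640) = sqrt(-2668079) = I*sqrt(2668079)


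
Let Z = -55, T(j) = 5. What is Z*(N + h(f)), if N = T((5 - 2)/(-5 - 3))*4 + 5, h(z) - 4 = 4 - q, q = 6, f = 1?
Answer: -1485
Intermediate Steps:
h(z) = 2 (h(z) = 4 + (4 - 1*6) = 4 + (4 - 6) = 4 - 2 = 2)
N = 25 (N = 5*4 + 5 = 20 + 5 = 25)
Z*(N + h(f)) = -55*(25 + 2) = -55*27 = -1485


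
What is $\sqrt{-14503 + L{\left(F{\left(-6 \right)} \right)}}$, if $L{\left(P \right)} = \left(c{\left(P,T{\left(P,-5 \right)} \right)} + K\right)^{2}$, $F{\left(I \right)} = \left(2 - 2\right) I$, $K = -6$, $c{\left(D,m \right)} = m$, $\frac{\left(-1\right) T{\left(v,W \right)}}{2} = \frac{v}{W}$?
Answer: $i \sqrt{14467} \approx 120.28 i$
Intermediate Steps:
$T{\left(v,W \right)} = - \frac{2 v}{W}$ ($T{\left(v,W \right)} = - 2 \frac{v}{W} = - \frac{2 v}{W}$)
$F{\left(I \right)} = 0$ ($F{\left(I \right)} = 0 I = 0$)
$L{\left(P \right)} = \left(-6 + \frac{2 P}{5}\right)^{2}$ ($L{\left(P \right)} = \left(- \frac{2 P}{-5} - 6\right)^{2} = \left(\left(-2\right) P \left(- \frac{1}{5}\right) - 6\right)^{2} = \left(\frac{2 P}{5} - 6\right)^{2} = \left(-6 + \frac{2 P}{5}\right)^{2}$)
$\sqrt{-14503 + L{\left(F{\left(-6 \right)} \right)}} = \sqrt{-14503 + \frac{4 \left(15 - 0\right)^{2}}{25}} = \sqrt{-14503 + \frac{4 \left(15 + 0\right)^{2}}{25}} = \sqrt{-14503 + \frac{4 \cdot 15^{2}}{25}} = \sqrt{-14503 + \frac{4}{25} \cdot 225} = \sqrt{-14503 + 36} = \sqrt{-14467} = i \sqrt{14467}$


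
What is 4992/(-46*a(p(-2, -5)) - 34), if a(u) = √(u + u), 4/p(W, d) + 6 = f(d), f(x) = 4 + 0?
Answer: -3264/185 + 8832*I/185 ≈ -17.643 + 47.741*I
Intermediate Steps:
f(x) = 4
p(W, d) = -2 (p(W, d) = 4/(-6 + 4) = 4/(-2) = 4*(-½) = -2)
a(u) = √2*√u (a(u) = √(2*u) = √2*√u)
4992/(-46*a(p(-2, -5)) - 34) = 4992/(-46*√2*√(-2) - 34) = 4992/(-46*√2*I*√2 - 34) = 4992/(-92*I - 34) = 4992/(-34 - 92*I) = 4992*((-34 + 92*I)/9620) = 96*(-34 + 92*I)/185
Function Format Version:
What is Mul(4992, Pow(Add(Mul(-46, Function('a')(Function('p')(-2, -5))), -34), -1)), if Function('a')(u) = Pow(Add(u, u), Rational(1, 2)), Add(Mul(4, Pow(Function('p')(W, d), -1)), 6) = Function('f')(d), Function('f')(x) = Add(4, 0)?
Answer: Add(Rational(-3264, 185), Mul(Rational(8832, 185), I)) ≈ Add(-17.643, Mul(47.741, I))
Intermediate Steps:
Function('f')(x) = 4
Function('p')(W, d) = -2 (Function('p')(W, d) = Mul(4, Pow(Add(-6, 4), -1)) = Mul(4, Pow(-2, -1)) = Mul(4, Rational(-1, 2)) = -2)
Function('a')(u) = Mul(Pow(2, Rational(1, 2)), Pow(u, Rational(1, 2))) (Function('a')(u) = Pow(Mul(2, u), Rational(1, 2)) = Mul(Pow(2, Rational(1, 2)), Pow(u, Rational(1, 2))))
Mul(4992, Pow(Add(Mul(-46, Function('a')(Function('p')(-2, -5))), -34), -1)) = Mul(4992, Pow(Add(Mul(-46, Mul(Pow(2, Rational(1, 2)), Pow(-2, Rational(1, 2)))), -34), -1)) = Mul(4992, Pow(Add(Mul(-46, Mul(Pow(2, Rational(1, 2)), Mul(I, Pow(2, Rational(1, 2))))), -34), -1)) = Mul(4992, Pow(Add(Mul(-46, Mul(2, I)), -34), -1)) = Mul(4992, Pow(Add(Mul(-92, I), -34), -1)) = Mul(4992, Pow(Add(-34, Mul(-92, I)), -1)) = Mul(4992, Mul(Rational(1, 9620), Add(-34, Mul(92, I)))) = Mul(Rational(96, 185), Add(-34, Mul(92, I)))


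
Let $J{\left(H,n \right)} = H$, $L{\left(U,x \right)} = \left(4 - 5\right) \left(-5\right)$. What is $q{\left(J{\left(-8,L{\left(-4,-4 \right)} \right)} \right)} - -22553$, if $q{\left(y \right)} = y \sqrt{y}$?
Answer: $22553 - 16 i \sqrt{2} \approx 22553.0 - 22.627 i$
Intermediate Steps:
$L{\left(U,x \right)} = 5$ ($L{\left(U,x \right)} = \left(-1\right) \left(-5\right) = 5$)
$q{\left(y \right)} = y^{\frac{3}{2}}$
$q{\left(J{\left(-8,L{\left(-4,-4 \right)} \right)} \right)} - -22553 = \left(-8\right)^{\frac{3}{2}} - -22553 = - 16 i \sqrt{2} + 22553 = 22553 - 16 i \sqrt{2}$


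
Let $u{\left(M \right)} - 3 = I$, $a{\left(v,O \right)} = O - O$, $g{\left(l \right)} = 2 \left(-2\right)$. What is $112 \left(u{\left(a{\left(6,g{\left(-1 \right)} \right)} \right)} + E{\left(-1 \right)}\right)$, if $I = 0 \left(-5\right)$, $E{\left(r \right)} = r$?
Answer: $224$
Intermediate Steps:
$g{\left(l \right)} = -4$
$a{\left(v,O \right)} = 0$
$I = 0$
$u{\left(M \right)} = 3$ ($u{\left(M \right)} = 3 + 0 = 3$)
$112 \left(u{\left(a{\left(6,g{\left(-1 \right)} \right)} \right)} + E{\left(-1 \right)}\right) = 112 \left(3 - 1\right) = 112 \cdot 2 = 224$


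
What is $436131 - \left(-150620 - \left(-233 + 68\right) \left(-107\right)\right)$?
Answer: $604406$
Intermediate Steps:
$436131 - \left(-150620 - \left(-233 + 68\right) \left(-107\right)\right) = 436131 - \left(-150620 - \left(-165\right) \left(-107\right)\right) = 436131 - \left(-150620 - 17655\right) = 436131 - -168275 = 436131 + 168275 = 604406$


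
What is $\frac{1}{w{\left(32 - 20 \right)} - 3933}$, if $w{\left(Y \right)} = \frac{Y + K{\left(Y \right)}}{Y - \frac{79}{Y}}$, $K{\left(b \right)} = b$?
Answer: $- \frac{65}{255357} \approx -0.00025455$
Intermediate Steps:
$w{\left(Y \right)} = \frac{2 Y}{Y - \frac{79}{Y}}$ ($w{\left(Y \right)} = \frac{Y + Y}{Y - \frac{79}{Y}} = \frac{2 Y}{Y - \frac{79}{Y}}$)
$\frac{1}{w{\left(32 - 20 \right)} - 3933} = \frac{1}{\frac{2 \left(32 - 20\right)^{2}}{-79 + \left(32 - 20\right)^{2}} - 3933} = \frac{1}{\frac{2 \cdot 12^{2}}{-79 + 12^{2}} - 3933} = \frac{1}{2 \cdot 144 \frac{1}{-79 + 144} - 3933} = \frac{1}{2 \cdot 144 \cdot \frac{1}{65} - 3933} = \frac{1}{\frac{288}{65} - 3933} = \frac{1}{- \frac{255357}{65}} = - \frac{65}{255357}$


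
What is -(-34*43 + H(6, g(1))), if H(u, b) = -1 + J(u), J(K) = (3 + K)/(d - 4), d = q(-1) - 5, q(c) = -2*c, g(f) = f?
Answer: 10250/7 ≈ 1464.3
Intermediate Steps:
d = -3 (d = -2*(-1) - 5 = 2 - 5 = -3)
J(K) = -3/7 - K/7 (J(K) = (3 + K)/(-3 - 4) = (3 + K)/(-7) = (3 + K)*(-⅐) = -3/7 - K/7)
H(u, b) = -10/7 - u/7 (H(u, b) = -1 + (-3/7 - u/7) = -10/7 - u/7)
-(-34*43 + H(6, g(1))) = -(-34*43 + (-10/7 - ⅐*6)) = -(-1462 + (-10/7 - 6/7)) = -(-1462 - 16/7) = -1*(-10250/7) = 10250/7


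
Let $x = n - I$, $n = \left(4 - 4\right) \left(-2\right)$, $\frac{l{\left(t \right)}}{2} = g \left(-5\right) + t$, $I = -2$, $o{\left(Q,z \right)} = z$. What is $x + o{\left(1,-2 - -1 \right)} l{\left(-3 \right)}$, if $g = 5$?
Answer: $58$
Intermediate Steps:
$l{\left(t \right)} = -50 + 2 t$ ($l{\left(t \right)} = 2 \left(5 \left(-5\right) + t\right) = 2 \left(-25 + t\right) = -50 + 2 t$)
$n = 0$ ($n = 0 \left(-2\right) = 0$)
$x = 2$ ($x = 0 - -2 = 0 + 2 = 2$)
$x + o{\left(1,-2 - -1 \right)} l{\left(-3 \right)} = 2 + \left(-2 - -1\right) \left(-50 + 2 \left(-3\right)\right) = 2 + \left(-2 + 1\right) \left(-50 - 6\right) = 2 - -56 = 2 + 56 = 58$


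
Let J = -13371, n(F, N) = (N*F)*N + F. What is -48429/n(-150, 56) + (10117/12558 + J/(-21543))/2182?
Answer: 1598320801379749/15431732237403300 ≈ 0.10357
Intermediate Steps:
n(F, N) = F + F*N² (n(F, N) = (F*N)*N + F = F*N² + F = F + F*N²)
-48429/n(-150, 56) + (10117/12558 + J/(-21543))/2182 = -48429*(-1/(150*(1 + 56²))) + (10117/12558 - 13371/(-21543))/2182 = -48429*(-1/(150*(1 + 3136))) + (10117*(1/12558) - 13371*(-1/21543))*(1/2182) = -48429/((-150*3137)) + (10117/12558 + 4457/7181)*(1/2182) = -48429/(-470550) + (128621183/90178998)*(1/2182) = -48429*(-1/470550) + 128621183/196770573636 = 16143/156850 + 128621183/196770573636 = 1598320801379749/15431732237403300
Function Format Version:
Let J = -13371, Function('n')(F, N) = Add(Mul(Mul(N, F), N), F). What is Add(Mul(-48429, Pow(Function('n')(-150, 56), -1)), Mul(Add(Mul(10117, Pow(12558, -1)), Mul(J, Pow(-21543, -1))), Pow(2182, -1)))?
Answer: Rational(1598320801379749, 15431732237403300) ≈ 0.10357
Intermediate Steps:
Function('n')(F, N) = Add(F, Mul(F, Pow(N, 2))) (Function('n')(F, N) = Add(Mul(Mul(F, N), N), F) = Add(Mul(F, Pow(N, 2)), F) = Add(F, Mul(F, Pow(N, 2))))
Add(Mul(-48429, Pow(Function('n')(-150, 56), -1)), Mul(Add(Mul(10117, Pow(12558, -1)), Mul(J, Pow(-21543, -1))), Pow(2182, -1))) = Add(Mul(-48429, Pow(Mul(-150, Add(1, Pow(56, 2))), -1)), Mul(Add(Mul(10117, Pow(12558, -1)), Mul(-13371, Pow(-21543, -1))), Pow(2182, -1))) = Add(Mul(-48429, Pow(Mul(-150, Add(1, 3136)), -1)), Mul(Add(Mul(10117, Rational(1, 12558)), Mul(-13371, Rational(-1, 21543))), Rational(1, 2182))) = Add(Mul(-48429, Pow(Mul(-150, 3137), -1)), Mul(Add(Rational(10117, 12558), Rational(4457, 7181)), Rational(1, 2182))) = Add(Mul(-48429, Pow(-470550, -1)), Mul(Rational(128621183, 90178998), Rational(1, 2182))) = Add(Mul(-48429, Rational(-1, 470550)), Rational(128621183, 196770573636)) = Add(Rational(16143, 156850), Rational(128621183, 196770573636)) = Rational(1598320801379749, 15431732237403300)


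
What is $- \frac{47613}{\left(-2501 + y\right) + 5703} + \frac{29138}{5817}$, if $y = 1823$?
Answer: $- \frac{43515457}{9743475} \approx -4.4661$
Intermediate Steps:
$- \frac{47613}{\left(-2501 + y\right) + 5703} + \frac{29138}{5817} = - \frac{47613}{\left(-2501 + 1823\right) + 5703} + \frac{29138}{5817} = - \frac{47613}{-678 + 5703} + 29138 \cdot \frac{1}{5817} = - \frac{47613}{5025} + \frac{29138}{5817} = \left(-47613\right) \frac{1}{5025} + \frac{29138}{5817} = - \frac{15871}{1675} + \frac{29138}{5817} = - \frac{43515457}{9743475}$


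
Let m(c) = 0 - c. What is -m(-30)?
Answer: -30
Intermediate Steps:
m(c) = -c
-m(-30) = -(-1)*(-30) = -1*30 = -30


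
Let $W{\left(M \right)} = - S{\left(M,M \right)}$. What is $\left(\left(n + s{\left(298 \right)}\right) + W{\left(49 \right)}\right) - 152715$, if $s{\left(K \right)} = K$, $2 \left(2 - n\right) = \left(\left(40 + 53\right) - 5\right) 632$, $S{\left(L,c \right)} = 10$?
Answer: $-180233$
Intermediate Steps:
$n = -27806$ ($n = 2 - \frac{\left(\left(40 + 53\right) - 5\right) 632}{2} = 2 - \frac{\left(93 - 5\right) 632}{2} = 2 - \frac{88 \cdot 632}{2} = 2 - 27808 = -27806$)
$W{\left(M \right)} = -10$ ($W{\left(M \right)} = \left(-1\right) 10 = -10$)
$\left(\left(n + s{\left(298 \right)}\right) + W{\left(49 \right)}\right) - 152715 = \left(\left(-27806 + 298\right) - 10\right) - 152715 = \left(-27508 - 10\right) - 152715 = -27518 - 152715 = -180233$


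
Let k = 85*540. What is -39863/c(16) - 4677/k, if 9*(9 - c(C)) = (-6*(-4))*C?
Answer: 1829554241/1545300 ≈ 1183.9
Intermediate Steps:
c(C) = 9 - 8*C/3 (c(C) = 9 - (-6*(-4))*C/9 = 9 - 8*C/3)
k = 45900
-39863/c(16) - 4677/k = -39863/(9 - 8/3*16) - 4677/45900 = -39863/(9 - 128/3) - 4677*1/45900 = -39863/(-101/3) - 1559/15300 = -39863*(-3/101) - 1559/15300 = 119589/101 - 1559/15300 = 1829554241/1545300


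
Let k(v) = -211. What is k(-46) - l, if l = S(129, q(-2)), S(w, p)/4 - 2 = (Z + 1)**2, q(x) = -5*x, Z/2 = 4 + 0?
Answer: -543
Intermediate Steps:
Z = 8 (Z = 2*(4 + 0) = 2*4 = 8)
S(w, p) = 332 (S(w, p) = 8 + 4*(8 + 1)**2 = 8 + 4*9**2 = 8 + 4*81 = 8 + 324 = 332)
l = 332
k(-46) - l = -211 - 1*332 = -211 - 332 = -543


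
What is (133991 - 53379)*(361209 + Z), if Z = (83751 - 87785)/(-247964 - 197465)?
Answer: 12969903911829340/445429 ≈ 2.9118e+10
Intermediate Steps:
Z = 4034/445429 (Z = -4034/(-445429) = -4034*(-1/445429) = 4034/445429 ≈ 0.0090564)
(133991 - 53379)*(361209 + Z) = (133991 - 53379)*(361209 + 4034/445429) = 80612*(160892967695/445429) = 12969903911829340/445429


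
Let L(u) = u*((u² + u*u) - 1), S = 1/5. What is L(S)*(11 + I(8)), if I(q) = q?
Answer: -437/125 ≈ -3.4960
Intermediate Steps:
S = ⅕ ≈ 0.20000
L(u) = u*(-1 + 2*u²) (L(u) = u*((u² + u²) - 1) = u*(2*u² - 1) = u*(-1 + 2*u²))
L(S)*(11 + I(8)) = (-1*⅕ + 2*(⅕)³)*(11 + 8) = (-⅕ + 2*(1/125))*19 = (-⅕ + 2/125)*19 = -23/125*19 = -437/125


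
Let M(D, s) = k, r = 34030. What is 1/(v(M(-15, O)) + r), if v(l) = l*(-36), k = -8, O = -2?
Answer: 1/34318 ≈ 2.9139e-5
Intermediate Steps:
M(D, s) = -8
v(l) = -36*l
1/(v(M(-15, O)) + r) = 1/(-36*(-8) + 34030) = 1/(288 + 34030) = 1/34318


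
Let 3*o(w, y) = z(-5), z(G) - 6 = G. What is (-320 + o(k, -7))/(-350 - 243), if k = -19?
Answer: 959/1779 ≈ 0.53907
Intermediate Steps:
z(G) = 6 + G
o(w, y) = ⅓ (o(w, y) = (6 - 5)/3 = (⅓)*1 = ⅓)
(-320 + o(k, -7))/(-350 - 243) = (-320 + ⅓)/(-350 - 243) = -959/3/(-593) = -959/3*(-1/593) = 959/1779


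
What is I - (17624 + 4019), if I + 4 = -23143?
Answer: -44790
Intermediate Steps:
I = -23147 (I = -4 - 23143 = -23147)
I - (17624 + 4019) = -23147 - (17624 + 4019) = -23147 - 1*21643 = -23147 - 21643 = -44790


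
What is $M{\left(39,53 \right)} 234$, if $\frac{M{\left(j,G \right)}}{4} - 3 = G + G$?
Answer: $102024$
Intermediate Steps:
$M{\left(j,G \right)} = 12 + 8 G$ ($M{\left(j,G \right)} = 12 + 4 \left(G + G\right) = 12 + 4 \cdot 2 G = 12 + 8 G$)
$M{\left(39,53 \right)} 234 = \left(12 + 8 \cdot 53\right) 234 = \left(12 + 424\right) 234 = 436 \cdot 234 = 102024$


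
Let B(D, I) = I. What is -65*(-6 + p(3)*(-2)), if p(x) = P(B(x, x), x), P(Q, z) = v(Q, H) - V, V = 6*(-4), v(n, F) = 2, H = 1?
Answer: 3770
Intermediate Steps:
V = -24
P(Q, z) = 26 (P(Q, z) = 2 - 1*(-24) = 2 + 24 = 26)
p(x) = 26
-65*(-6 + p(3)*(-2)) = -65*(-6 + 26*(-2)) = -65*(-6 - 52) = -65*(-58) = 3770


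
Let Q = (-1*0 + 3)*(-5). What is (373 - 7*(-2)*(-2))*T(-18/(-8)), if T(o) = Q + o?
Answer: -17595/4 ≈ -4398.8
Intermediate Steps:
Q = -15 (Q = (0 + 3)*(-5) = 3*(-5) = -15)
T(o) = -15 + o
(373 - 7*(-2)*(-2))*T(-18/(-8)) = (373 - 7*(-2)*(-2))*(-15 - 18/(-8)) = (373 + 14*(-2))*(-15 - 18*(-⅛)) = (373 - 28)*(-15 + 9/4) = 345*(-51/4) = -17595/4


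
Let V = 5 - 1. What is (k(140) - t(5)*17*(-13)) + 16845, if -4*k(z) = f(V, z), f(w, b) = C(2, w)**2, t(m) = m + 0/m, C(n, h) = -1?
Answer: 71799/4 ≈ 17950.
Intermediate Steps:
t(m) = m (t(m) = m + 0 = m)
V = 4
f(w, b) = 1 (f(w, b) = (-1)**2 = 1)
k(z) = -1/4 (k(z) = -1/4*1 = -1/4)
(k(140) - t(5)*17*(-13)) + 16845 = (-1/4 - 5*17*(-13)) + 16845 = (-1/4 - 85*(-13)) + 16845 = (-1/4 - 1*(-1105)) + 16845 = (-1/4 + 1105) + 16845 = 4419/4 + 16845 = 71799/4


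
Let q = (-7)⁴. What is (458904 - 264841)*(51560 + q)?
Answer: 10471833543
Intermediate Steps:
q = 2401
(458904 - 264841)*(51560 + q) = (458904 - 264841)*(51560 + 2401) = 194063*53961 = 10471833543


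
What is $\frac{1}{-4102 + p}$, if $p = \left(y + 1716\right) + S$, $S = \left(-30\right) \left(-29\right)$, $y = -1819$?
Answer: $- \frac{1}{3335} \approx -0.00029985$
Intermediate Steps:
$S = 870$
$p = 767$ ($p = \left(-1819 + 1716\right) + 870 = -103 + 870 = 767$)
$\frac{1}{-4102 + p} = \frac{1}{-4102 + 767} = \frac{1}{-3335} = - \frac{1}{3335}$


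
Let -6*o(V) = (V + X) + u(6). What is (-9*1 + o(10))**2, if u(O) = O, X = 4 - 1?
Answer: 5329/36 ≈ 148.03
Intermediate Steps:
X = 3
o(V) = -3/2 - V/6 (o(V) = -((V + 3) + 6)/6 = -((3 + V) + 6)/6 = -(9 + V)/6 = -3/2 - V/6)
(-9*1 + o(10))**2 = (-9*1 + (-3/2 - 1/6*10))**2 = (-9 + (-3/2 - 5/3))**2 = (-9 - 19/6)**2 = (-73/6)**2 = 5329/36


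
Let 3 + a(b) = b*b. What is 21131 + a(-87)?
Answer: 28697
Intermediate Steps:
a(b) = -3 + b**2 (a(b) = -3 + b*b = -3 + b**2)
21131 + a(-87) = 21131 + (-3 + (-87)**2) = 21131 + (-3 + 7569) = 21131 + 7566 = 28697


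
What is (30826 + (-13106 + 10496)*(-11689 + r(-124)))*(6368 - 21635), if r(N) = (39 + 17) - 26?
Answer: -465045277872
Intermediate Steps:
r(N) = 30 (r(N) = 56 - 26 = 30)
(30826 + (-13106 + 10496)*(-11689 + r(-124)))*(6368 - 21635) = (30826 + (-13106 + 10496)*(-11689 + 30))*(6368 - 21635) = (30826 - 2610*(-11659))*(-15267) = (30826 + 30429990)*(-15267) = 30460816*(-15267) = -465045277872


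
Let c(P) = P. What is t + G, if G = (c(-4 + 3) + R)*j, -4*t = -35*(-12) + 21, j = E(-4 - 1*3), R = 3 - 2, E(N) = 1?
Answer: -441/4 ≈ -110.25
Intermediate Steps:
R = 1
j = 1
t = -441/4 (t = -(-35*(-12) + 21)/4 = -(420 + 21)/4 = -¼*441 = -441/4 ≈ -110.25)
G = 0 (G = ((-4 + 3) + 1)*1 = (-1 + 1)*1 = 0*1 = 0)
t + G = -441/4 + 0 = -441/4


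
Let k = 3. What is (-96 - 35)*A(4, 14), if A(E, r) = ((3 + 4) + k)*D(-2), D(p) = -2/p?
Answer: -1310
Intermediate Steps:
A(E, r) = 10 (A(E, r) = ((3 + 4) + 3)*(-2/(-2)) = (7 + 3)*(-2*(-1/2)) = 10*1 = 10)
(-96 - 35)*A(4, 14) = (-96 - 35)*10 = -131*10 = -1310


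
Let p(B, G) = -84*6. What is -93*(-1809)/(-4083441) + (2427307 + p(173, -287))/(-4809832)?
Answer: -3572966191769/6546888397304 ≈ -0.54575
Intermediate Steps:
p(B, G) = -504
-93*(-1809)/(-4083441) + (2427307 + p(173, -287))/(-4809832) = -93*(-1809)/(-4083441) + (2427307 - 504)/(-4809832) = 168237*(-1/4083441) + 2426803*(-1/4809832) = -56079/1361147 - 2426803/4809832 = -3572966191769/6546888397304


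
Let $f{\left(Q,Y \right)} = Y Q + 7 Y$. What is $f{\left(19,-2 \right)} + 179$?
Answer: $127$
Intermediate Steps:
$f{\left(Q,Y \right)} = 7 Y + Q Y$ ($f{\left(Q,Y \right)} = Q Y + 7 Y = 7 Y + Q Y$)
$f{\left(19,-2 \right)} + 179 = - 2 \left(7 + 19\right) + 179 = \left(-2\right) 26 + 179 = -52 + 179 = 127$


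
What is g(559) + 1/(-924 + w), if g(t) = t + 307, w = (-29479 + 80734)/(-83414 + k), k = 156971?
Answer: 6534963789/7546157 ≈ 866.00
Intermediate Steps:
w = 5695/8173 (w = (-29479 + 80734)/(-83414 + 156971) = 51255/73557 = 51255*(1/73557) = 5695/8173 ≈ 0.69681)
g(t) = 307 + t
g(559) + 1/(-924 + w) = (307 + 559) + 1/(-924 + 5695/8173) = 866 + 1/(-7546157/8173) = 866 - 8173/7546157 = 6534963789/7546157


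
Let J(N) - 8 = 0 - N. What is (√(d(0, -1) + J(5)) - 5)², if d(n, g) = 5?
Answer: 33 - 20*√2 ≈ 4.7157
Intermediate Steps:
J(N) = 8 - N (J(N) = 8 + (0 - N) = 8 - N)
(√(d(0, -1) + J(5)) - 5)² = (√(5 + (8 - 1*5)) - 5)² = (√(5 + (8 - 5)) - 5)² = (√(5 + 3) - 5)² = (√8 - 5)² = (2*√2 - 5)² = (-5 + 2*√2)²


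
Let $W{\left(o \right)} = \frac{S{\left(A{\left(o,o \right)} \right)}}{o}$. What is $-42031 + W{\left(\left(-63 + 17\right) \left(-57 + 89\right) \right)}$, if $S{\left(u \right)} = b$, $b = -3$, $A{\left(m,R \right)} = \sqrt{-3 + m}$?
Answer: $- \frac{61869629}{1472} \approx -42031.0$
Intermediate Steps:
$S{\left(u \right)} = -3$
$W{\left(o \right)} = - \frac{3}{o}$
$-42031 + W{\left(\left(-63 + 17\right) \left(-57 + 89\right) \right)} = -42031 - \frac{3}{\left(-63 + 17\right) \left(-57 + 89\right)} = -42031 - \frac{3}{\left(-46\right) 32} = -42031 - \frac{3}{-1472} = -42031 - - \frac{3}{1472} = -42031 + \frac{3}{1472} = - \frac{61869629}{1472}$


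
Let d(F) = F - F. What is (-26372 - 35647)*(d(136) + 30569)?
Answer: -1895858811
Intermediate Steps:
d(F) = 0
(-26372 - 35647)*(d(136) + 30569) = (-26372 - 35647)*(0 + 30569) = -62019*30569 = -1895858811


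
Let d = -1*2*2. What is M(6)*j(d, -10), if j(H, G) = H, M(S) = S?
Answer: -24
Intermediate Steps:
d = -4 (d = -2*2 = -4)
M(6)*j(d, -10) = 6*(-4) = -24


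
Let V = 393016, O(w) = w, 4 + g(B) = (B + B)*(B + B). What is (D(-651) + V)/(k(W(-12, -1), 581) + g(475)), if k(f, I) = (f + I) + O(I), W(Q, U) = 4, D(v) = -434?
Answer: 196291/451831 ≈ 0.43443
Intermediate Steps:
g(B) = -4 + 4*B² (g(B) = -4 + (B + B)*(B + B) = -4 + (2*B)*(2*B) = -4 + 4*B²)
k(f, I) = f + 2*I (k(f, I) = (f + I) + I = (I + f) + I = f + 2*I)
(D(-651) + V)/(k(W(-12, -1), 581) + g(475)) = (-434 + 393016)/((4 + 2*581) + (-4 + 4*475²)) = 392582/((4 + 1162) + (-4 + 4*225625)) = 392582/(1166 + (-4 + 902500)) = 392582/(1166 + 902496) = 392582/903662 = 392582*(1/903662) = 196291/451831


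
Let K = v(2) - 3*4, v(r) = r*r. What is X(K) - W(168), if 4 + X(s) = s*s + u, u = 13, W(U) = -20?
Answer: 93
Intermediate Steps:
v(r) = r²
K = -8 (K = 2² - 3*4 = 4 - 12 = -8)
X(s) = 9 + s² (X(s) = -4 + (s*s + 13) = -4 + (s² + 13) = -4 + (13 + s²) = 9 + s²)
X(K) - W(168) = (9 + (-8)²) - 1*(-20) = (9 + 64) + 20 = 73 + 20 = 93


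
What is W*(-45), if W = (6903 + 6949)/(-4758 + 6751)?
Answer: -623340/1993 ≈ -312.76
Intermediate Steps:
W = 13852/1993 ≈ 6.9503
W*(-45) = (13852/1993)*(-45) = -623340/1993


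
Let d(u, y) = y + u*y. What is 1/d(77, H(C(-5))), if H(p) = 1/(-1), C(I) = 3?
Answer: -1/78 ≈ -0.012821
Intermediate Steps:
H(p) = -1
1/d(77, H(C(-5))) = 1/(-(1 + 77)) = 1/(-1*78) = 1/(-78) = -1/78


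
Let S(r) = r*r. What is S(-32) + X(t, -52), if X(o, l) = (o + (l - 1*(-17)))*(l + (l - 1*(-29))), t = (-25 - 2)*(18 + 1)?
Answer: 42124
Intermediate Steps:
S(r) = r²
t = -513 (t = -27*19 = -513)
X(o, l) = (29 + 2*l)*(17 + l + o) (X(o, l) = (o + (l + 17))*(l + (l + 29)) = (o + (17 + l))*(l + (29 + l)) = (17 + l + o)*(29 + 2*l) = (29 + 2*l)*(17 + l + o))
S(-32) + X(t, -52) = (-32)² + (493 + 2*(-52)² + 29*(-513) + 63*(-52) + 2*(-52)*(-513)) = 1024 + (493 + 2*2704 - 14877 - 3276 + 53352) = 1024 + (493 + 5408 - 14877 - 3276 + 53352) = 1024 + 41100 = 42124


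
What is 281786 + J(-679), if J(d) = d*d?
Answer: 742827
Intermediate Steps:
J(d) = d**2
281786 + J(-679) = 281786 + (-679)**2 = 281786 + 461041 = 742827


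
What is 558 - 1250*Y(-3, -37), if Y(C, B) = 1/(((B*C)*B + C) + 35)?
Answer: 91004/163 ≈ 558.31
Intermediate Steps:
Y(C, B) = 1/(35 + C + C*B²) (Y(C, B) = 1/((C*B² + C) + 35) = 1/((C + C*B²) + 35) = 1/(35 + C + C*B²))
558 - 1250*Y(-3, -37) = 558 - 1250/(35 - 3 - 3*(-37)²) = 558 - 1250/(35 - 3 - 3*1369) = 558 - 1250/(35 - 3 - 4107) = 558 - 1250/(-4075) = 558 - 1250*(-1/4075) = 558 + 50/163 = 91004/163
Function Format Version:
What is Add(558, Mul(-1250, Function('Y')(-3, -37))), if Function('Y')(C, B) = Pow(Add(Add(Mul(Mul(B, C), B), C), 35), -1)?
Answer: Rational(91004, 163) ≈ 558.31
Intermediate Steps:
Function('Y')(C, B) = Pow(Add(35, C, Mul(C, Pow(B, 2))), -1) (Function('Y')(C, B) = Pow(Add(Add(Mul(C, Pow(B, 2)), C), 35), -1) = Pow(Add(Add(C, Mul(C, Pow(B, 2))), 35), -1) = Pow(Add(35, C, Mul(C, Pow(B, 2))), -1))
Add(558, Mul(-1250, Function('Y')(-3, -37))) = Add(558, Mul(-1250, Pow(Add(35, -3, Mul(-3, Pow(-37, 2))), -1))) = Add(558, Mul(-1250, Pow(Add(35, -3, Mul(-3, 1369)), -1))) = Add(558, Mul(-1250, Pow(Add(35, -3, -4107), -1))) = Add(558, Mul(-1250, Pow(-4075, -1))) = Add(558, Mul(-1250, Rational(-1, 4075))) = Add(558, Rational(50, 163)) = Rational(91004, 163)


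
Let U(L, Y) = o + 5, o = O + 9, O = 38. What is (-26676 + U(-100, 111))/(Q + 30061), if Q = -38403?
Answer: 13312/4171 ≈ 3.1916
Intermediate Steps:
o = 47 (o = 38 + 9 = 47)
U(L, Y) = 52 (U(L, Y) = 47 + 5 = 52)
(-26676 + U(-100, 111))/(Q + 30061) = (-26676 + 52)/(-38403 + 30061) = -26624/(-8342) = -26624*(-1/8342) = 13312/4171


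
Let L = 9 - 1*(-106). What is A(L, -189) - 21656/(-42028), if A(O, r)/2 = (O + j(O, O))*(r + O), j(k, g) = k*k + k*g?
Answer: -41309525926/10507 ≈ -3.9316e+6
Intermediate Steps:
j(k, g) = k**2 + g*k
L = 115 (L = 9 + 106 = 115)
A(O, r) = 2*(O + r)*(O + 2*O**2) (A(O, r) = 2*((O + O*(O + O))*(r + O)) = 2*((O + O*(2*O))*(O + r)) = 2*((O + 2*O**2)*(O + r)) = 2*((O + r)*(O + 2*O**2)) = 2*(O + r)*(O + 2*O**2))
A(L, -189) - 21656/(-42028) = 2*115*(115 - 189 + 2*115**2 + 2*115*(-189)) - 21656/(-42028) = 2*115*(115 - 189 + 2*13225 - 43470) - 21656*(-1)/42028 = 2*115*(115 - 189 + 26450 - 43470) - 1*(-5414/10507) = 2*115*(-17094) + 5414/10507 = -3931620 + 5414/10507 = -41309525926/10507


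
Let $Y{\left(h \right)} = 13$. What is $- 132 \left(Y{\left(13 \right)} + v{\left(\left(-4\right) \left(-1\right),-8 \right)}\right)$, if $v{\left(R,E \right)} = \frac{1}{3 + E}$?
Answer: $- \frac{8448}{5} \approx -1689.6$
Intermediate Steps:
$- 132 \left(Y{\left(13 \right)} + v{\left(\left(-4\right) \left(-1\right),-8 \right)}\right) = - 132 \left(13 + \frac{1}{3 - 8}\right) = - 132 \left(13 + \frac{1}{-5}\right) = - 132 \left(13 - \frac{1}{5}\right) = \left(-132\right) \frac{64}{5} = - \frac{8448}{5}$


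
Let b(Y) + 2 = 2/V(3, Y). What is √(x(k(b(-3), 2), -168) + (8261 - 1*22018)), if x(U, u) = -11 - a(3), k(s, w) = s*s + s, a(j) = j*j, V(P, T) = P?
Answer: I*√13777 ≈ 117.38*I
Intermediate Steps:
a(j) = j²
b(Y) = -4/3 (b(Y) = -2 + 2/3 = -2 + 2*(⅓) = -2 + ⅔ = -4/3)
k(s, w) = s + s² (k(s, w) = s² + s = s + s²)
x(U, u) = -20 (x(U, u) = -11 - 1*3² = -11 - 1*9 = -11 - 9 = -20)
√(x(k(b(-3), 2), -168) + (8261 - 1*22018)) = √(-20 + (8261 - 1*22018)) = √(-20 + (8261 - 22018)) = √(-20 - 13757) = √(-13777) = I*√13777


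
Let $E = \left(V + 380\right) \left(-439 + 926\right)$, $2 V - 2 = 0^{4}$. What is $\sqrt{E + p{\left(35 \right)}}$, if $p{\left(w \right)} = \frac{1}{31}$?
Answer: $\frac{\sqrt{178310698}}{31} \approx 430.75$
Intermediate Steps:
$p{\left(w \right)} = \frac{1}{31}$
$V = 1$ ($V = 1 + \frac{0^{4}}{2} = 1 + \frac{1}{2} \cdot 0 = 1 + 0 = 1$)
$E = 185547$ ($E = \left(1 + 380\right) \left(-439 + 926\right) = 381 \cdot 487 = 185547$)
$\sqrt{E + p{\left(35 \right)}} = \sqrt{185547 + \frac{1}{31}} = \sqrt{\frac{5751958}{31}} = \frac{\sqrt{178310698}}{31}$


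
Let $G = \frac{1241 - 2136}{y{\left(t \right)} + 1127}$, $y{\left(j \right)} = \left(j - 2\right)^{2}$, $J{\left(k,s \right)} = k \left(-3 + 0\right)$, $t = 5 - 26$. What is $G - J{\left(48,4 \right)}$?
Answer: $\frac{237569}{1656} \approx 143.46$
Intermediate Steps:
$t = -21$ ($t = 5 - 26 = -21$)
$J{\left(k,s \right)} = - 3 k$ ($J{\left(k,s \right)} = k \left(-3\right) = - 3 k$)
$y{\left(j \right)} = \left(-2 + j\right)^{2}$
$G = - \frac{895}{1656}$ ($G = \frac{1241 - 2136}{\left(-2 - 21\right)^{2} + 1127} = - \frac{895}{\left(-23\right)^{2} + 1127} = - \frac{895}{529 + 1127} = - \frac{895}{1656} \approx -0.54046$)
$G - J{\left(48,4 \right)} = - \frac{895}{1656} - \left(-3\right) 48 = - \frac{895}{1656} - -144 = - \frac{895}{1656} + 144 = \frac{237569}{1656}$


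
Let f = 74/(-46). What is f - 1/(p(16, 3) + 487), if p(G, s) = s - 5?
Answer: -17968/11155 ≈ -1.6108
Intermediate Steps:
p(G, s) = -5 + s
f = -37/23 (f = 74*(-1/46) = -37/23 ≈ -1.6087)
f - 1/(p(16, 3) + 487) = -37/23 - 1/((-5 + 3) + 487) = -37/23 - 1/(-2 + 487) = -37/23 - 1/485 = -17968/11155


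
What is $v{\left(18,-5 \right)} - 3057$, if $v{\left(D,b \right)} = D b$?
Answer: $-3147$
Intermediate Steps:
$v{\left(18,-5 \right)} - 3057 = 18 \left(-5\right) - 3057 = -90 - 3057 = -3147$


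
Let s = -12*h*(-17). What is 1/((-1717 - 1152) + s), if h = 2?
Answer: -1/2461 ≈ -0.00040634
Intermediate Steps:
s = 408 (s = -12*2*(-17) = -24*(-17) = 408)
1/((-1717 - 1152) + s) = 1/((-1717 - 1152) + 408) = 1/(-2869 + 408) = 1/(-2461) = -1/2461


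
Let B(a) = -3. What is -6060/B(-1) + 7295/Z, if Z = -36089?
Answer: 72892485/36089 ≈ 2019.8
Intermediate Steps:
-6060/B(-1) + 7295/Z = -6060/(-3) + 7295/(-36089) = -6060*(-1/3) + 7295*(-1/36089) = 2020 - 7295/36089 = 72892485/36089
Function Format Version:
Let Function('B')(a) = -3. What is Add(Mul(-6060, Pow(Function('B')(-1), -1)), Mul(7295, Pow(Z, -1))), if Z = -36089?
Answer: Rational(72892485, 36089) ≈ 2019.8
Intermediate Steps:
Add(Mul(-6060, Pow(Function('B')(-1), -1)), Mul(7295, Pow(Z, -1))) = Add(Mul(-6060, Pow(-3, -1)), Mul(7295, Pow(-36089, -1))) = Add(Mul(-6060, Rational(-1, 3)), Mul(7295, Rational(-1, 36089))) = Add(2020, Rational(-7295, 36089)) = Rational(72892485, 36089)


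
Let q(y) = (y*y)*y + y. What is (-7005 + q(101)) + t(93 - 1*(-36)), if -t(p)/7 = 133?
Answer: 1022466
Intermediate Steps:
t(p) = -931 (t(p) = -7*133 = -931)
q(y) = y + y**3 (q(y) = y**2*y + y = y**3 + y = y + y**3)
(-7005 + q(101)) + t(93 - 1*(-36)) = (-7005 + (101 + 101**3)) - 931 = (-7005 + (101 + 1030301)) - 931 = (-7005 + 1030402) - 931 = 1023397 - 931 = 1022466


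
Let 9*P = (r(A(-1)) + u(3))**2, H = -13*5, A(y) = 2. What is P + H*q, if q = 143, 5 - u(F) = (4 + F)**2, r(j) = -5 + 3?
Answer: -81539/9 ≈ -9059.9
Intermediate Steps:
r(j) = -2
u(F) = 5 - (4 + F)**2
H = -65
P = 2116/9 (P = (-2 + (5 - (4 + 3)**2))**2/9 = (-2 + (5 - 1*7**2))**2/9 = (-2 + (5 - 1*49))**2/9 = (-2 + (5 - 49))**2/9 = (-2 - 44)**2/9 = (1/9)*(-46)**2 = (1/9)*2116 = 2116/9 ≈ 235.11)
P + H*q = 2116/9 - 65*143 = 2116/9 - 9295 = -81539/9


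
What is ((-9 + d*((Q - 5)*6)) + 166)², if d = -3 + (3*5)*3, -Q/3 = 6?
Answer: 31798321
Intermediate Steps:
Q = -18 (Q = -3*6 = -18)
d = 42 (d = -3 + 15*3 = -3 + 45 = 42)
((-9 + d*((Q - 5)*6)) + 166)² = ((-9 + 42*((-18 - 5)*6)) + 166)² = ((-9 + 42*(-23*6)) + 166)² = ((-9 + 42*(-138)) + 166)² = ((-9 - 5796) + 166)² = (-5805 + 166)² = (-5639)² = 31798321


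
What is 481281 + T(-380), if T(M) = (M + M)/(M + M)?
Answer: 481282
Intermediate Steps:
T(M) = 1 (T(M) = (2*M)/((2*M)) = (2*M)*(1/(2*M)) = 1)
481281 + T(-380) = 481281 + 1 = 481282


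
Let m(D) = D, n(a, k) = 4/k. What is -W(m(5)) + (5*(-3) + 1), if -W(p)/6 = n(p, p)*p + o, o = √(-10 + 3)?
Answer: 10 + 6*I*√7 ≈ 10.0 + 15.875*I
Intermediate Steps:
o = I*√7 (o = √(-7) = I*√7 ≈ 2.6458*I)
W(p) = -24 - 6*I*√7 (W(p) = -6*((4/p)*p + I*√7) = -6*(4 + I*√7) = -24 - 6*I*√7)
-W(m(5)) + (5*(-3) + 1) = -(-24 - 6*I*√7) + (5*(-3) + 1) = (24 + 6*I*√7) + (-15 + 1) = (24 + 6*I*√7) - 14 = 10 + 6*I*√7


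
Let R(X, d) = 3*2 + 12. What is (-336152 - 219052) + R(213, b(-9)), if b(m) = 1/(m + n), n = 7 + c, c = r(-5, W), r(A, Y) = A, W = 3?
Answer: -555186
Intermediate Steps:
c = -5
n = 2 (n = 7 - 5 = 2)
b(m) = 1/(2 + m) (b(m) = 1/(m + 2) = 1/(2 + m))
R(X, d) = 18 (R(X, d) = 6 + 12 = 18)
(-336152 - 219052) + R(213, b(-9)) = (-336152 - 219052) + 18 = -555204 + 18 = -555186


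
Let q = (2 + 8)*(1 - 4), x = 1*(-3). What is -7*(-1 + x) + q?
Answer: -2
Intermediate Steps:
x = -3
q = -30 (q = 10*(-3) = -30)
-7*(-1 + x) + q = -7*(-1 - 3) - 30 = -7*(-4) - 30 = 28 - 30 = -2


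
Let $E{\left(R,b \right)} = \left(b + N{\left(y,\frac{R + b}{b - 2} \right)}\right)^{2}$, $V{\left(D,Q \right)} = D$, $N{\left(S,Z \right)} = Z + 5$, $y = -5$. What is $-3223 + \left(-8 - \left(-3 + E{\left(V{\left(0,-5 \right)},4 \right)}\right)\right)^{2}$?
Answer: $12653$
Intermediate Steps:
$N{\left(S,Z \right)} = 5 + Z$
$E{\left(R,b \right)} = \left(5 + b + \frac{R + b}{-2 + b}\right)^{2}$ ($E{\left(R,b \right)} = \left(b + \left(5 + \frac{R + b}{b - 2}\right)\right)^{2} = \left(b + \left(5 + \frac{R + b}{-2 + b}\right)\right)^{2} = \left(5 + b + \frac{R + b}{-2 + b}\right)^{2}$)
$-3223 + \left(-8 - \left(-3 + E{\left(V{\left(0,-5 \right)},4 \right)}\right)\right)^{2} = -3223 + \left(-8 + \left(3 - \frac{\left(-10 + 0 + 4^{2} + 4 \cdot 4\right)^{2}}{\left(-2 + 4\right)^{2}}\right)\right)^{2} = -3223 + \left(-8 + \left(3 - \frac{\left(-10 + 0 + 16 + 16\right)^{2}}{4}\right)\right)^{2} = -3223 + \left(-8 + \left(3 - \frac{22^{2}}{4}\right)\right)^{2} = -3223 + \left(-8 + \left(3 - \frac{1}{4} \cdot 484\right)\right)^{2} = -3223 + \left(-8 + \left(3 - 121\right)\right)^{2} = -3223 + \left(-8 - 118\right)^{2} = -3223 + \left(-126\right)^{2} = -3223 + 15876 = 12653$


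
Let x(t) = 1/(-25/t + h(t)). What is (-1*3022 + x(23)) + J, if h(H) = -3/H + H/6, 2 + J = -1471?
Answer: -1622557/361 ≈ -4494.6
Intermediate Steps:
J = -1473 (J = -2 - 1471 = -1473)
h(H) = -3/H + H/6 (h(H) = -3/H + H*(⅙) = -3/H + H/6)
x(t) = 1/(-28/t + t/6) (x(t) = 1/(-25/t + (-3/t + t/6)) = 1/(-28/t + t/6))
(-1*3022 + x(23)) + J = (-1*3022 + 6*23/(-168 + 23²)) - 1473 = (-3022 + 6*23/(-168 + 529)) - 1473 = (-3022 + 6*23/361) - 1473 = (-3022 + 6*23*(1/361)) - 1473 = (-3022 + 138/361) - 1473 = -1090804/361 - 1473 = -1622557/361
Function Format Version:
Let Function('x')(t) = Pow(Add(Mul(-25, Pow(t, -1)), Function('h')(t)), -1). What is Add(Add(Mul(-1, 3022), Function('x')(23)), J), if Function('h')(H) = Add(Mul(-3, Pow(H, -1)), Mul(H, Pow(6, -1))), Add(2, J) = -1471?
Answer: Rational(-1622557, 361) ≈ -4494.6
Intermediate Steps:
J = -1473 (J = Add(-2, -1471) = -1473)
Function('h')(H) = Add(Mul(-3, Pow(H, -1)), Mul(Rational(1, 6), H)) (Function('h')(H) = Add(Mul(-3, Pow(H, -1)), Mul(H, Rational(1, 6))) = Add(Mul(-3, Pow(H, -1)), Mul(Rational(1, 6), H)))
Function('x')(t) = Pow(Add(Mul(-28, Pow(t, -1)), Mul(Rational(1, 6), t)), -1) (Function('x')(t) = Pow(Add(Mul(-25, Pow(t, -1)), Add(Mul(-3, Pow(t, -1)), Mul(Rational(1, 6), t))), -1) = Pow(Add(Mul(-28, Pow(t, -1)), Mul(Rational(1, 6), t)), -1))
Add(Add(Mul(-1, 3022), Function('x')(23)), J) = Add(Add(Mul(-1, 3022), Mul(6, 23, Pow(Add(-168, Pow(23, 2)), -1))), -1473) = Add(Add(-3022, Mul(6, 23, Pow(Add(-168, 529), -1))), -1473) = Add(Add(-3022, Mul(6, 23, Pow(361, -1))), -1473) = Add(Add(-3022, Mul(6, 23, Rational(1, 361))), -1473) = Add(Add(-3022, Rational(138, 361)), -1473) = Add(Rational(-1090804, 361), -1473) = Rational(-1622557, 361)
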